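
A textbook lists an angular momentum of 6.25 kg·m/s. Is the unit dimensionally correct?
No

angular momentum has SI base units: kg * m^2 / s
kg·m/s does NOT reduce to kg * m^2 / s; a valid unit for angular momentum would be e.g. kg·m²/s.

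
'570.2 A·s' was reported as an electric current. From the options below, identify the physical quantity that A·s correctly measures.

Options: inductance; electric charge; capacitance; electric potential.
electric charge

electric current should have units dimensionally equivalent to A (e.g. A).
The given unit 'A·s' reduces to A * s. Of the listed options, that is the dimensionality of electric charge.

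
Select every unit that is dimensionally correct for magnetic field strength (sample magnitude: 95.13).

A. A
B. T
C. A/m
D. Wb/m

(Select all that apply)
C

magnetic field strength has SI base units: A / m

Checking each option against A / m:
  A. A: ✗ does not match
  B. T: ✗ does not match
  C. A/m: ✓ matches
  D. Wb/m: ✗ does not match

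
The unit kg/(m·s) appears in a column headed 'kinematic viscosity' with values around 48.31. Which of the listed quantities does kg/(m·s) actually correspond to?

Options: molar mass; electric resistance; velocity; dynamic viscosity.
dynamic viscosity

kinematic viscosity should have units dimensionally equivalent to m^2 / s (e.g. m²/s).
The given unit 'kg/(m·s)' reduces to kg / (m * s). Of the listed options, that is the dimensionality of dynamic viscosity.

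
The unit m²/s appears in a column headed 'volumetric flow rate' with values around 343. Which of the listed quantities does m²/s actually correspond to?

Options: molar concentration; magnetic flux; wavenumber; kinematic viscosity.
kinematic viscosity

volumetric flow rate should have units dimensionally equivalent to m^3 / s (e.g. m³/s).
The given unit 'm²/s' reduces to m^2 / s. Of the listed options, that is the dimensionality of kinematic viscosity.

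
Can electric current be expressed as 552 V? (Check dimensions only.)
No

electric current has SI base units: A
V does NOT reduce to A; a valid unit for electric current would be e.g. A.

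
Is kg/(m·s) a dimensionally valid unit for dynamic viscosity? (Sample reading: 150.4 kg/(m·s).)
Yes

dynamic viscosity has SI base units: kg / (m * s)
kg/(m·s) reduces to the same SI base units, so it is a valid unit for dynamic viscosity.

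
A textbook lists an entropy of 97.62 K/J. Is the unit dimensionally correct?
No

entropy has SI base units: kg * m^2 / (s^2 * K)
K/J does NOT reduce to kg * m^2 / (s^2 * K); a valid unit for entropy would be e.g. J/K.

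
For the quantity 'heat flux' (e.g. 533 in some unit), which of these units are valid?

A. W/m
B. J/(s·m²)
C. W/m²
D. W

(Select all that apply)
B, C

heat flux has SI base units: kg / s^3

Checking each option against kg / s^3:
  A. W/m: ✗ does not match
  B. J/(s·m²): ✓ matches
  C. W/m²: ✓ matches
  D. W: ✗ does not match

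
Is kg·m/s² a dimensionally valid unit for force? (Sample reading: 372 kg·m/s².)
Yes

force has SI base units: kg * m / s^2
kg·m/s² reduces to the same SI base units, so it is a valid unit for force.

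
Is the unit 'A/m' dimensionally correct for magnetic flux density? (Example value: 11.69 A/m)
No

magnetic flux density has SI base units: kg / (A * s^2)
A/m does NOT reduce to kg / (A * s^2); a valid unit for magnetic flux density would be e.g. T.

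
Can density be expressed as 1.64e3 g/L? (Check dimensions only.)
Yes

density has SI base units: kg / m^3
g/L reduces to the same SI base units, so it is a valid unit for density.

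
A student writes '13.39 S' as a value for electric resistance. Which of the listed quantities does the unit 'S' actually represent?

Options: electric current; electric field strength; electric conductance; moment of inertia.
electric conductance

electric resistance should have units dimensionally equivalent to kg * m^2 / (A^2 * s^3) (e.g. Ω).
The given unit 'S' reduces to A^2 * s^3 / (kg * m^2). Of the listed options, that is the dimensionality of electric conductance.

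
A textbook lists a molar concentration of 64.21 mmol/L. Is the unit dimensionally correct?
Yes

molar concentration has SI base units: mol / m^3
mmol/L reduces to the same SI base units, so it is a valid unit for molar concentration.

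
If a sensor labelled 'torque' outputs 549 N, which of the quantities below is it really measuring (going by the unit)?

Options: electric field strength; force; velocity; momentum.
force

torque should have units dimensionally equivalent to kg * m^2 / s^2 (e.g. N·m).
The given unit 'N' reduces to kg * m / s^2. Of the listed options, that is the dimensionality of force.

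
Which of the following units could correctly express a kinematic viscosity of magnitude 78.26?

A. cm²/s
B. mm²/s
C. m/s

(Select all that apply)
A, B

kinematic viscosity has SI base units: m^2 / s

Checking each option against m^2 / s:
  A. cm²/s: ✓ matches
  B. mm²/s: ✓ matches
  C. m/s: ✗ does not match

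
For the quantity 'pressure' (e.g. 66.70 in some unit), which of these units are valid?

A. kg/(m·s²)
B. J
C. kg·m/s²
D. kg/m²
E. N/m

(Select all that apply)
A

pressure has SI base units: kg / (m * s^2)

Checking each option against kg / (m * s^2):
  A. kg/(m·s²): ✓ matches
  B. J: ✗ does not match
  C. kg·m/s²: ✗ does not match
  D. kg/m²: ✗ does not match
  E. N/m: ✗ does not match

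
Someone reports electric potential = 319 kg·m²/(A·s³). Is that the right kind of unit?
Yes

electric potential has SI base units: kg * m^2 / (A * s^3)
kg·m²/(A·s³) reduces to the same SI base units, so it is a valid unit for electric potential.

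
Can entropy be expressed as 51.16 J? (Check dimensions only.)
No

entropy has SI base units: kg * m^2 / (s^2 * K)
J does NOT reduce to kg * m^2 / (s^2 * K); a valid unit for entropy would be e.g. J/K.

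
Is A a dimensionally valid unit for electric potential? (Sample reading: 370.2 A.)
No

electric potential has SI base units: kg * m^2 / (A * s^3)
A does NOT reduce to kg * m^2 / (A * s^3); a valid unit for electric potential would be e.g. V.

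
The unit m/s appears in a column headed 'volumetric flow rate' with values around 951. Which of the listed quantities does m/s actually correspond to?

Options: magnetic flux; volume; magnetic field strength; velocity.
velocity

volumetric flow rate should have units dimensionally equivalent to m^3 / s (e.g. m³/s).
The given unit 'm/s' reduces to m / s. Of the listed options, that is the dimensionality of velocity.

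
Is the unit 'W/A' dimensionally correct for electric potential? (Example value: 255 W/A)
Yes

electric potential has SI base units: kg * m^2 / (A * s^3)
W/A reduces to the same SI base units, so it is a valid unit for electric potential.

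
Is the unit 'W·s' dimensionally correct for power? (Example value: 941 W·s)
No

power has SI base units: kg * m^2 / s^3
W·s does NOT reduce to kg * m^2 / s^3; a valid unit for power would be e.g. W.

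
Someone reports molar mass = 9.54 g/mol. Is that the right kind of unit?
Yes

molar mass has SI base units: kg / mol
g/mol reduces to the same SI base units, so it is a valid unit for molar mass.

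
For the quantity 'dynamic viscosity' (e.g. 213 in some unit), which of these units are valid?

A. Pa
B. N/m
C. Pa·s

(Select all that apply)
C

dynamic viscosity has SI base units: kg / (m * s)

Checking each option against kg / (m * s):
  A. Pa: ✗ does not match
  B. N/m: ✗ does not match
  C. Pa·s: ✓ matches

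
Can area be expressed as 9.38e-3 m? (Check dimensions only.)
No

area has SI base units: m^2
m does NOT reduce to m^2; a valid unit for area would be e.g. m².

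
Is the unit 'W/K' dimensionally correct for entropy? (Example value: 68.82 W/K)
No

entropy has SI base units: kg * m^2 / (s^2 * K)
W/K does NOT reduce to kg * m^2 / (s^2 * K); a valid unit for entropy would be e.g. J/K.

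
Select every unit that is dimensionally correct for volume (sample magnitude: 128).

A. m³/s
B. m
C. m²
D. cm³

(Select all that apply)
D

volume has SI base units: m^3

Checking each option against m^3:
  A. m³/s: ✗ does not match
  B. m: ✗ does not match
  C. m²: ✗ does not match
  D. cm³: ✓ matches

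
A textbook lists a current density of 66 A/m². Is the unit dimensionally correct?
Yes

current density has SI base units: A / m^2
A/m² reduces to the same SI base units, so it is a valid unit for current density.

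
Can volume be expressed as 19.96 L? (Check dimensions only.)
Yes

volume has SI base units: m^3
L reduces to the same SI base units, so it is a valid unit for volume.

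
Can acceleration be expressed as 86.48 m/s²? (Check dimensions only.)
Yes

acceleration has SI base units: m / s^2
m/s² reduces to the same SI base units, so it is a valid unit for acceleration.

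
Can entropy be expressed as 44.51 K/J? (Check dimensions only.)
No

entropy has SI base units: kg * m^2 / (s^2 * K)
K/J does NOT reduce to kg * m^2 / (s^2 * K); a valid unit for entropy would be e.g. J/K.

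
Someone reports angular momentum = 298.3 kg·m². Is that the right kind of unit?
No

angular momentum has SI base units: kg * m^2 / s
kg·m² does NOT reduce to kg * m^2 / s; a valid unit for angular momentum would be e.g. kg·m²/s.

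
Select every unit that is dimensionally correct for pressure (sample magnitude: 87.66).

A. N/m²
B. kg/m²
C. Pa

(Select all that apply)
A, C

pressure has SI base units: kg / (m * s^2)

Checking each option against kg / (m * s^2):
  A. N/m²: ✓ matches
  B. kg/m²: ✗ does not match
  C. Pa: ✓ matches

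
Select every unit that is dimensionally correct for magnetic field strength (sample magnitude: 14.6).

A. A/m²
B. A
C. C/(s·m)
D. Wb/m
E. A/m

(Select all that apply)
C, E

magnetic field strength has SI base units: A / m

Checking each option against A / m:
  A. A/m²: ✗ does not match
  B. A: ✗ does not match
  C. C/(s·m): ✓ matches
  D. Wb/m: ✗ does not match
  E. A/m: ✓ matches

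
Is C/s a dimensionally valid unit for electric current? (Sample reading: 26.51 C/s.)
Yes

electric current has SI base units: A
C/s reduces to the same SI base units, so it is a valid unit for electric current.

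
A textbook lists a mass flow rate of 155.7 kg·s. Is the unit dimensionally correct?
No

mass flow rate has SI base units: kg / s
kg·s does NOT reduce to kg / s; a valid unit for mass flow rate would be e.g. kg/s.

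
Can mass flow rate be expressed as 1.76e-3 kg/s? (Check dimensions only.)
Yes

mass flow rate has SI base units: kg / s
kg/s reduces to the same SI base units, so it is a valid unit for mass flow rate.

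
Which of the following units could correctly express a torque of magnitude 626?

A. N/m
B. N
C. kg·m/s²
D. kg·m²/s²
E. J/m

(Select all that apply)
D

torque has SI base units: kg * m^2 / s^2

Checking each option against kg * m^2 / s^2:
  A. N/m: ✗ does not match
  B. N: ✗ does not match
  C. kg·m/s²: ✗ does not match
  D. kg·m²/s²: ✓ matches
  E. J/m: ✗ does not match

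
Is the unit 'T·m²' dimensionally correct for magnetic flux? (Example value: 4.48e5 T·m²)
Yes

magnetic flux has SI base units: kg * m^2 / (A * s^2)
T·m² reduces to the same SI base units, so it is a valid unit for magnetic flux.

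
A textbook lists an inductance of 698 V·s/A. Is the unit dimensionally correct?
Yes

inductance has SI base units: kg * m^2 / (A^2 * s^2)
V·s/A reduces to the same SI base units, so it is a valid unit for inductance.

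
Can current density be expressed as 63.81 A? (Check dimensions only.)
No

current density has SI base units: A / m^2
A does NOT reduce to A / m^2; a valid unit for current density would be e.g. A/m².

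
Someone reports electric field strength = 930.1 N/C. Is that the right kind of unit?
Yes

electric field strength has SI base units: kg * m / (A * s^3)
N/C reduces to the same SI base units, so it is a valid unit for electric field strength.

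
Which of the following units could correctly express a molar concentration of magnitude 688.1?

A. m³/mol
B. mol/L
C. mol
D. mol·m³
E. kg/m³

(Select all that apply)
B

molar concentration has SI base units: mol / m^3

Checking each option against mol / m^3:
  A. m³/mol: ✗ does not match
  B. mol/L: ✓ matches
  C. mol: ✗ does not match
  D. mol·m³: ✗ does not match
  E. kg/m³: ✗ does not match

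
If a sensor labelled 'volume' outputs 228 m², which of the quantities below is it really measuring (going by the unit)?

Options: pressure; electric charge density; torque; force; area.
area

volume should have units dimensionally equivalent to m^3 (e.g. m³).
The given unit 'm²' reduces to m^2. Of the listed options, that is the dimensionality of area.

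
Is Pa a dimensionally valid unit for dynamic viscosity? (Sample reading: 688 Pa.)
No

dynamic viscosity has SI base units: kg / (m * s)
Pa does NOT reduce to kg / (m * s); a valid unit for dynamic viscosity would be e.g. Pa·s.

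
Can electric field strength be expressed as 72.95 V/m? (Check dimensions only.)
Yes

electric field strength has SI base units: kg * m / (A * s^3)
V/m reduces to the same SI base units, so it is a valid unit for electric field strength.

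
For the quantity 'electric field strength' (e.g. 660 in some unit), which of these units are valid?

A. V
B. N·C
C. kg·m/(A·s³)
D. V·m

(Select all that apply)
C

electric field strength has SI base units: kg * m / (A * s^3)

Checking each option against kg * m / (A * s^3):
  A. V: ✗ does not match
  B. N·C: ✗ does not match
  C. kg·m/(A·s³): ✓ matches
  D. V·m: ✗ does not match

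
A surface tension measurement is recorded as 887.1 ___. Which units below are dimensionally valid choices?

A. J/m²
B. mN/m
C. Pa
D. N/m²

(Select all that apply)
A, B

surface tension has SI base units: kg / s^2

Checking each option against kg / s^2:
  A. J/m²: ✓ matches
  B. mN/m: ✓ matches
  C. Pa: ✗ does not match
  D. N/m²: ✗ does not match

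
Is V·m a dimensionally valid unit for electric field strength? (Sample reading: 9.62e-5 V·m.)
No

electric field strength has SI base units: kg * m / (A * s^3)
V·m does NOT reduce to kg * m / (A * s^3); a valid unit for electric field strength would be e.g. V/m.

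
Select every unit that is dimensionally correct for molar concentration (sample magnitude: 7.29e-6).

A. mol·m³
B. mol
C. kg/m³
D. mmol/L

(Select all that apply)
D

molar concentration has SI base units: mol / m^3

Checking each option against mol / m^3:
  A. mol·m³: ✗ does not match
  B. mol: ✗ does not match
  C. kg/m³: ✗ does not match
  D. mmol/L: ✓ matches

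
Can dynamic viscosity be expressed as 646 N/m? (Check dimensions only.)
No

dynamic viscosity has SI base units: kg / (m * s)
N/m does NOT reduce to kg / (m * s); a valid unit for dynamic viscosity would be e.g. Pa·s.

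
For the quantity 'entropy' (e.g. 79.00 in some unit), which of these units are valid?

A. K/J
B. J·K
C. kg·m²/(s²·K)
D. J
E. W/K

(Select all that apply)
C

entropy has SI base units: kg * m^2 / (s^2 * K)

Checking each option against kg * m^2 / (s^2 * K):
  A. K/J: ✗ does not match
  B. J·K: ✗ does not match
  C. kg·m²/(s²·K): ✓ matches
  D. J: ✗ does not match
  E. W/K: ✗ does not match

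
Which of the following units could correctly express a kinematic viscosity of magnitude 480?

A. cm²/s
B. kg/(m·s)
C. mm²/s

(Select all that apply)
A, C

kinematic viscosity has SI base units: m^2 / s

Checking each option against m^2 / s:
  A. cm²/s: ✓ matches
  B. kg/(m·s): ✗ does not match
  C. mm²/s: ✓ matches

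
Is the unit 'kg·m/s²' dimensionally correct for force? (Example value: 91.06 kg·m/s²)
Yes

force has SI base units: kg * m / s^2
kg·m/s² reduces to the same SI base units, so it is a valid unit for force.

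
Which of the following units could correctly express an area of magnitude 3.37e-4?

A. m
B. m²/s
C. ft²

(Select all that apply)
C

area has SI base units: m^2

Checking each option against m^2:
  A. m: ✗ does not match
  B. m²/s: ✗ does not match
  C. ft²: ✓ matches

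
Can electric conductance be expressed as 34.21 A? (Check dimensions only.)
No

electric conductance has SI base units: A^2 * s^3 / (kg * m^2)
A does NOT reduce to A^2 * s^3 / (kg * m^2); a valid unit for electric conductance would be e.g. S.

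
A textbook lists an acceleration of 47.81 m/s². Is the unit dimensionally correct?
Yes

acceleration has SI base units: m / s^2
m/s² reduces to the same SI base units, so it is a valid unit for acceleration.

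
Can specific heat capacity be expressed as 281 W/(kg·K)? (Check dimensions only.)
No

specific heat capacity has SI base units: m^2 / (s^2 * K)
W/(kg·K) does NOT reduce to m^2 / (s^2 * K); a valid unit for specific heat capacity would be e.g. J/(kg·K).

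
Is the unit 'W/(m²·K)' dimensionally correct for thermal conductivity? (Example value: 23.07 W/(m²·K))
No

thermal conductivity has SI base units: kg * m / (s^3 * K)
W/(m²·K) does NOT reduce to kg * m / (s^3 * K); a valid unit for thermal conductivity would be e.g. W/(m·K).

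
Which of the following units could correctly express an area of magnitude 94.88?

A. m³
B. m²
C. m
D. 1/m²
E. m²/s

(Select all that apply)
B

area has SI base units: m^2

Checking each option against m^2:
  A. m³: ✗ does not match
  B. m²: ✓ matches
  C. m: ✗ does not match
  D. 1/m²: ✗ does not match
  E. m²/s: ✗ does not match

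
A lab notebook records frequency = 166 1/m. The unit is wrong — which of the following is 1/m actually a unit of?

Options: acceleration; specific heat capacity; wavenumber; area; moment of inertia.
wavenumber

frequency should have units dimensionally equivalent to 1 / s (e.g. Hz).
The given unit '1/m' reduces to 1 / m. Of the listed options, that is the dimensionality of wavenumber.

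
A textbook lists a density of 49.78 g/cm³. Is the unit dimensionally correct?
Yes

density has SI base units: kg / m^3
g/cm³ reduces to the same SI base units, so it is a valid unit for density.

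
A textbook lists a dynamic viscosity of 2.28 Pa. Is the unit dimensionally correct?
No

dynamic viscosity has SI base units: kg / (m * s)
Pa does NOT reduce to kg / (m * s); a valid unit for dynamic viscosity would be e.g. Pa·s.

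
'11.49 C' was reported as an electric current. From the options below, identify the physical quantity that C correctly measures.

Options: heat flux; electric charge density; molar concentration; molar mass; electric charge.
electric charge

electric current should have units dimensionally equivalent to A (e.g. A).
The given unit 'C' reduces to A * s. Of the listed options, that is the dimensionality of electric charge.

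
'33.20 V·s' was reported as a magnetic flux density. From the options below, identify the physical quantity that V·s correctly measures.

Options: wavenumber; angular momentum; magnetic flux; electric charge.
magnetic flux

magnetic flux density should have units dimensionally equivalent to kg / (A * s^2) (e.g. T).
The given unit 'V·s' reduces to kg * m^2 / (A * s^2). Of the listed options, that is the dimensionality of magnetic flux.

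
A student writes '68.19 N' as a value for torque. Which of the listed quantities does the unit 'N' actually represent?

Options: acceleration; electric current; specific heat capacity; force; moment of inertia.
force

torque should have units dimensionally equivalent to kg * m^2 / s^2 (e.g. N·m).
The given unit 'N' reduces to kg * m / s^2. Of the listed options, that is the dimensionality of force.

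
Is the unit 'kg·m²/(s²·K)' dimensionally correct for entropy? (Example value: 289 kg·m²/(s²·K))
Yes

entropy has SI base units: kg * m^2 / (s^2 * K)
kg·m²/(s²·K) reduces to the same SI base units, so it is a valid unit for entropy.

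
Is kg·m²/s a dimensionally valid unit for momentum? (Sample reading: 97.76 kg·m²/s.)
No

momentum has SI base units: kg * m / s
kg·m²/s does NOT reduce to kg * m / s; a valid unit for momentum would be e.g. kg·m/s.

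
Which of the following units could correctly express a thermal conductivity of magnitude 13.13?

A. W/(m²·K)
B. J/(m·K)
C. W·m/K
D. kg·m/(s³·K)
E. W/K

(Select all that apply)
D

thermal conductivity has SI base units: kg * m / (s^3 * K)

Checking each option against kg * m / (s^3 * K):
  A. W/(m²·K): ✗ does not match
  B. J/(m·K): ✗ does not match
  C. W·m/K: ✗ does not match
  D. kg·m/(s³·K): ✓ matches
  E. W/K: ✗ does not match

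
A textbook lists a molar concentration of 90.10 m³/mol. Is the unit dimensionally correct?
No

molar concentration has SI base units: mol / m^3
m³/mol does NOT reduce to mol / m^3; a valid unit for molar concentration would be e.g. mol/m³.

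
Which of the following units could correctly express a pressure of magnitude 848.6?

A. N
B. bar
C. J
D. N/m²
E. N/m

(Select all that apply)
B, D

pressure has SI base units: kg / (m * s^2)

Checking each option against kg / (m * s^2):
  A. N: ✗ does not match
  B. bar: ✓ matches
  C. J: ✗ does not match
  D. N/m²: ✓ matches
  E. N/m: ✗ does not match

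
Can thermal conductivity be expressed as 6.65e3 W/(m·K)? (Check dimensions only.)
Yes

thermal conductivity has SI base units: kg * m / (s^3 * K)
W/(m·K) reduces to the same SI base units, so it is a valid unit for thermal conductivity.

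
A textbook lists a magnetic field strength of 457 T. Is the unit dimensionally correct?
No

magnetic field strength has SI base units: A / m
T does NOT reduce to A / m; a valid unit for magnetic field strength would be e.g. A/m.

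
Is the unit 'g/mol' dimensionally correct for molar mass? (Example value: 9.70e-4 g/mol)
Yes

molar mass has SI base units: kg / mol
g/mol reduces to the same SI base units, so it is a valid unit for molar mass.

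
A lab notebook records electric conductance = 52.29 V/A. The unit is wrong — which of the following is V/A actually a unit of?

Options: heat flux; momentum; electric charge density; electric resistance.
electric resistance

electric conductance should have units dimensionally equivalent to A^2 * s^3 / (kg * m^2) (e.g. S).
The given unit 'V/A' reduces to kg * m^2 / (A^2 * s^3). Of the listed options, that is the dimensionality of electric resistance.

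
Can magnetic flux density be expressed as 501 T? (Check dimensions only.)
Yes

magnetic flux density has SI base units: kg / (A * s^2)
T reduces to the same SI base units, so it is a valid unit for magnetic flux density.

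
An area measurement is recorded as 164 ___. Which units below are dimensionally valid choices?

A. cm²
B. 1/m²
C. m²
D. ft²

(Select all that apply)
A, C, D

area has SI base units: m^2

Checking each option against m^2:
  A. cm²: ✓ matches
  B. 1/m²: ✗ does not match
  C. m²: ✓ matches
  D. ft²: ✓ matches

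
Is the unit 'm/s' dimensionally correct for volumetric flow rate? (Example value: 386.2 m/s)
No

volumetric flow rate has SI base units: m^3 / s
m/s does NOT reduce to m^3 / s; a valid unit for volumetric flow rate would be e.g. m³/s.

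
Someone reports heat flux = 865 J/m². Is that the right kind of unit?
No

heat flux has SI base units: kg / s^3
J/m² does NOT reduce to kg / s^3; a valid unit for heat flux would be e.g. W/m².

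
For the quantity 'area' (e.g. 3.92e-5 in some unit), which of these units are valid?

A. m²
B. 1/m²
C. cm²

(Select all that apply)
A, C

area has SI base units: m^2

Checking each option against m^2:
  A. m²: ✓ matches
  B. 1/m²: ✗ does not match
  C. cm²: ✓ matches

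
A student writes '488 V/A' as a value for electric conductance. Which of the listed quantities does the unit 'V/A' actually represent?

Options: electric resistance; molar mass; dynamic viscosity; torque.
electric resistance

electric conductance should have units dimensionally equivalent to A^2 * s^3 / (kg * m^2) (e.g. S).
The given unit 'V/A' reduces to kg * m^2 / (A^2 * s^3). Of the listed options, that is the dimensionality of electric resistance.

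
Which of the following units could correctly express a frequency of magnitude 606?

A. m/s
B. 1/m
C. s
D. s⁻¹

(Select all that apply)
D

frequency has SI base units: 1 / s

Checking each option against 1 / s:
  A. m/s: ✗ does not match
  B. 1/m: ✗ does not match
  C. s: ✗ does not match
  D. s⁻¹: ✓ matches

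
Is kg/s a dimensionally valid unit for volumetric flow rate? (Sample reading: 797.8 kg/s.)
No

volumetric flow rate has SI base units: m^3 / s
kg/s does NOT reduce to m^3 / s; a valid unit for volumetric flow rate would be e.g. m³/s.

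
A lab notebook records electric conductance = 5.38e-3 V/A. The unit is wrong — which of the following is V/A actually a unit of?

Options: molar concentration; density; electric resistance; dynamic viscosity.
electric resistance

electric conductance should have units dimensionally equivalent to A^2 * s^3 / (kg * m^2) (e.g. S).
The given unit 'V/A' reduces to kg * m^2 / (A^2 * s^3). Of the listed options, that is the dimensionality of electric resistance.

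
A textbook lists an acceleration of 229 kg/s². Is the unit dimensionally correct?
No

acceleration has SI base units: m / s^2
kg/s² does NOT reduce to m / s^2; a valid unit for acceleration would be e.g. m/s².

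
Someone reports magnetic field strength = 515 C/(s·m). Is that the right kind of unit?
Yes

magnetic field strength has SI base units: A / m
C/(s·m) reduces to the same SI base units, so it is a valid unit for magnetic field strength.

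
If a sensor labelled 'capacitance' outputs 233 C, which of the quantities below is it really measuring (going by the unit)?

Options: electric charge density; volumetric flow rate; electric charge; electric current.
electric charge

capacitance should have units dimensionally equivalent to A^2 * s^4 / (kg * m^2) (e.g. F).
The given unit 'C' reduces to A * s. Of the listed options, that is the dimensionality of electric charge.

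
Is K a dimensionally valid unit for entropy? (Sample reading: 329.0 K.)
No

entropy has SI base units: kg * m^2 / (s^2 * K)
K does NOT reduce to kg * m^2 / (s^2 * K); a valid unit for entropy would be e.g. J/K.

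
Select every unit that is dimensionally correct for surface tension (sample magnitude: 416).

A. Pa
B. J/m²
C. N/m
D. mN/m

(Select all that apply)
B, C, D

surface tension has SI base units: kg / s^2

Checking each option against kg / s^2:
  A. Pa: ✗ does not match
  B. J/m²: ✓ matches
  C. N/m: ✓ matches
  D. mN/m: ✓ matches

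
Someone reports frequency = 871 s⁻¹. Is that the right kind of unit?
Yes

frequency has SI base units: 1 / s
s⁻¹ reduces to the same SI base units, so it is a valid unit for frequency.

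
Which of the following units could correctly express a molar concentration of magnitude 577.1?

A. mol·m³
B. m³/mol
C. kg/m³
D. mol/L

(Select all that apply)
D

molar concentration has SI base units: mol / m^3

Checking each option against mol / m^3:
  A. mol·m³: ✗ does not match
  B. m³/mol: ✗ does not match
  C. kg/m³: ✗ does not match
  D. mol/L: ✓ matches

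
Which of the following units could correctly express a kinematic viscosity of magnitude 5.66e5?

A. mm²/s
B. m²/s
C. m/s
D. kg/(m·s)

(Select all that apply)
A, B

kinematic viscosity has SI base units: m^2 / s

Checking each option against m^2 / s:
  A. mm²/s: ✓ matches
  B. m²/s: ✓ matches
  C. m/s: ✗ does not match
  D. kg/(m·s): ✗ does not match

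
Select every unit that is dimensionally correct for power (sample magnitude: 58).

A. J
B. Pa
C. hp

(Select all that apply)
C

power has SI base units: kg * m^2 / s^3

Checking each option against kg * m^2 / s^3:
  A. J: ✗ does not match
  B. Pa: ✗ does not match
  C. hp: ✓ matches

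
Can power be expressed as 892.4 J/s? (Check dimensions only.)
Yes

power has SI base units: kg * m^2 / s^3
J/s reduces to the same SI base units, so it is a valid unit for power.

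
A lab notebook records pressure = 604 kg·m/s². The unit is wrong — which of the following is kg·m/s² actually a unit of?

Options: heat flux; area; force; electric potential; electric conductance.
force

pressure should have units dimensionally equivalent to kg / (m * s^2) (e.g. Pa).
The given unit 'kg·m/s²' reduces to kg * m / s^2. Of the listed options, that is the dimensionality of force.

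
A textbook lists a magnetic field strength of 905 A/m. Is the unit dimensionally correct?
Yes

magnetic field strength has SI base units: A / m
A/m reduces to the same SI base units, so it is a valid unit for magnetic field strength.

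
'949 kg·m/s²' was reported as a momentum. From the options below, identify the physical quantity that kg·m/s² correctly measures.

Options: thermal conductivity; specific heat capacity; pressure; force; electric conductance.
force

momentum should have units dimensionally equivalent to kg * m / s (e.g. kg·m/s).
The given unit 'kg·m/s²' reduces to kg * m / s^2. Of the listed options, that is the dimensionality of force.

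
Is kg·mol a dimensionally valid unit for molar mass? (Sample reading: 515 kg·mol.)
No

molar mass has SI base units: kg / mol
kg·mol does NOT reduce to kg / mol; a valid unit for molar mass would be e.g. kg/mol.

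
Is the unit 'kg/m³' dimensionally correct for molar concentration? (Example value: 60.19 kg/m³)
No

molar concentration has SI base units: mol / m^3
kg/m³ does NOT reduce to mol / m^3; a valid unit for molar concentration would be e.g. mol/m³.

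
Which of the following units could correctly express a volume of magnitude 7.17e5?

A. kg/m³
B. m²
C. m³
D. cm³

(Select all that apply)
C, D

volume has SI base units: m^3

Checking each option against m^3:
  A. kg/m³: ✗ does not match
  B. m²: ✗ does not match
  C. m³: ✓ matches
  D. cm³: ✓ matches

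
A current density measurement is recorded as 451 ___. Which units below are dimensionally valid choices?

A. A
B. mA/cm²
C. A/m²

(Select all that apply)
B, C

current density has SI base units: A / m^2

Checking each option against A / m^2:
  A. A: ✗ does not match
  B. mA/cm²: ✓ matches
  C. A/m²: ✓ matches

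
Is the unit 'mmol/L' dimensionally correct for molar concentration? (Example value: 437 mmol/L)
Yes

molar concentration has SI base units: mol / m^3
mmol/L reduces to the same SI base units, so it is a valid unit for molar concentration.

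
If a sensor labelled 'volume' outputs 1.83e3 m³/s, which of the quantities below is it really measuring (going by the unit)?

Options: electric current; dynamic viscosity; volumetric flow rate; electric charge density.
volumetric flow rate

volume should have units dimensionally equivalent to m^3 (e.g. m³).
The given unit 'm³/s' reduces to m^3 / s. Of the listed options, that is the dimensionality of volumetric flow rate.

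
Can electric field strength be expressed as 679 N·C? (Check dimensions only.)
No

electric field strength has SI base units: kg * m / (A * s^3)
N·C does NOT reduce to kg * m / (A * s^3); a valid unit for electric field strength would be e.g. V/m.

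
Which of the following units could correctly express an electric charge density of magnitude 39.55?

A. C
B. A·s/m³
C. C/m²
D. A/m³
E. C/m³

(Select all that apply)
B, E

electric charge density has SI base units: A * s / m^3

Checking each option against A * s / m^3:
  A. C: ✗ does not match
  B. A·s/m³: ✓ matches
  C. C/m²: ✗ does not match
  D. A/m³: ✗ does not match
  E. C/m³: ✓ matches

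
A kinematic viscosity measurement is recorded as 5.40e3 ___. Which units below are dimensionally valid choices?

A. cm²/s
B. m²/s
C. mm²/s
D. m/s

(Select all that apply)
A, B, C

kinematic viscosity has SI base units: m^2 / s

Checking each option against m^2 / s:
  A. cm²/s: ✓ matches
  B. m²/s: ✓ matches
  C. mm²/s: ✓ matches
  D. m/s: ✗ does not match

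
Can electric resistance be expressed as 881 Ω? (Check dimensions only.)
Yes

electric resistance has SI base units: kg * m^2 / (A^2 * s^3)
Ω reduces to the same SI base units, so it is a valid unit for electric resistance.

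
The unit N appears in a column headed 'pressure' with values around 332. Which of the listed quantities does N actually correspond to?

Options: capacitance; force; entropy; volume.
force

pressure should have units dimensionally equivalent to kg / (m * s^2) (e.g. Pa).
The given unit 'N' reduces to kg * m / s^2. Of the listed options, that is the dimensionality of force.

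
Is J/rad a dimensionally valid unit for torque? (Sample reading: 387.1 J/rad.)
Yes

torque has SI base units: kg * m^2 / s^2
J/rad reduces to the same SI base units, so it is a valid unit for torque.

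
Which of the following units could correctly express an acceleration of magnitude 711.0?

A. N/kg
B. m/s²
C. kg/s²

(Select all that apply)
A, B

acceleration has SI base units: m / s^2

Checking each option against m / s^2:
  A. N/kg: ✓ matches
  B. m/s²: ✓ matches
  C. kg/s²: ✗ does not match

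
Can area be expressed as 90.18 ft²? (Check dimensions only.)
Yes

area has SI base units: m^2
ft² reduces to the same SI base units, so it is a valid unit for area.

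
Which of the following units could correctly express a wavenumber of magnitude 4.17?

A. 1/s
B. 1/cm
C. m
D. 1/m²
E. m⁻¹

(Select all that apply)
B, E

wavenumber has SI base units: 1 / m

Checking each option against 1 / m:
  A. 1/s: ✗ does not match
  B. 1/cm: ✓ matches
  C. m: ✗ does not match
  D. 1/m²: ✗ does not match
  E. m⁻¹: ✓ matches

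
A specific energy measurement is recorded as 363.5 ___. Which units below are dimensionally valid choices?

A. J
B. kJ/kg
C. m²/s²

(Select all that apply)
B, C

specific energy has SI base units: m^2 / s^2

Checking each option against m^2 / s^2:
  A. J: ✗ does not match
  B. kJ/kg: ✓ matches
  C. m²/s²: ✓ matches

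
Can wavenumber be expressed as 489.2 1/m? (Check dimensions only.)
Yes

wavenumber has SI base units: 1 / m
1/m reduces to the same SI base units, so it is a valid unit for wavenumber.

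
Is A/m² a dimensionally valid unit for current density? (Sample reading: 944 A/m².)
Yes

current density has SI base units: A / m^2
A/m² reduces to the same SI base units, so it is a valid unit for current density.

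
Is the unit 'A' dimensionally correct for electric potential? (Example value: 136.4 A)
No

electric potential has SI base units: kg * m^2 / (A * s^3)
A does NOT reduce to kg * m^2 / (A * s^3); a valid unit for electric potential would be e.g. V.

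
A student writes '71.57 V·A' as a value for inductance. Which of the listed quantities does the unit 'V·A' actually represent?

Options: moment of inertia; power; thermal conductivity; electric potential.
power

inductance should have units dimensionally equivalent to kg * m^2 / (A^2 * s^2) (e.g. H).
The given unit 'V·A' reduces to kg * m^2 / s^3. Of the listed options, that is the dimensionality of power.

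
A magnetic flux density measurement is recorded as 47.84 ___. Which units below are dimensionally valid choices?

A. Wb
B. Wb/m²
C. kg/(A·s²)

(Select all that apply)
B, C

magnetic flux density has SI base units: kg / (A * s^2)

Checking each option against kg / (A * s^2):
  A. Wb: ✗ does not match
  B. Wb/m²: ✓ matches
  C. kg/(A·s²): ✓ matches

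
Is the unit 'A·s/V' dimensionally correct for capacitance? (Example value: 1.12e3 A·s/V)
Yes

capacitance has SI base units: A^2 * s^4 / (kg * m^2)
A·s/V reduces to the same SI base units, so it is a valid unit for capacitance.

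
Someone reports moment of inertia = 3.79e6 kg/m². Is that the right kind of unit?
No

moment of inertia has SI base units: kg * m^2
kg/m² does NOT reduce to kg * m^2; a valid unit for moment of inertia would be e.g. kg·m².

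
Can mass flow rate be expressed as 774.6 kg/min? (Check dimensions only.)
Yes

mass flow rate has SI base units: kg / s
kg/min reduces to the same SI base units, so it is a valid unit for mass flow rate.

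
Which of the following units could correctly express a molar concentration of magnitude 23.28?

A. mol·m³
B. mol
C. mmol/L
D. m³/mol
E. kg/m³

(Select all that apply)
C

molar concentration has SI base units: mol / m^3

Checking each option against mol / m^3:
  A. mol·m³: ✗ does not match
  B. mol: ✗ does not match
  C. mmol/L: ✓ matches
  D. m³/mol: ✗ does not match
  E. kg/m³: ✗ does not match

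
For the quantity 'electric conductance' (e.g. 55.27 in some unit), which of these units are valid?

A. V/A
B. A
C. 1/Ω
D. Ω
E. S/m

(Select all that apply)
C

electric conductance has SI base units: A^2 * s^3 / (kg * m^2)

Checking each option against A^2 * s^3 / (kg * m^2):
  A. V/A: ✗ does not match
  B. A: ✗ does not match
  C. 1/Ω: ✓ matches
  D. Ω: ✗ does not match
  E. S/m: ✗ does not match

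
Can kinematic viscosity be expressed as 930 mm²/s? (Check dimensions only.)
Yes

kinematic viscosity has SI base units: m^2 / s
mm²/s reduces to the same SI base units, so it is a valid unit for kinematic viscosity.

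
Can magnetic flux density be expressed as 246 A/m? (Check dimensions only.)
No

magnetic flux density has SI base units: kg / (A * s^2)
A/m does NOT reduce to kg / (A * s^2); a valid unit for magnetic flux density would be e.g. T.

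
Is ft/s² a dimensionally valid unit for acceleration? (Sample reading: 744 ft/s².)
Yes

acceleration has SI base units: m / s^2
ft/s² reduces to the same SI base units, so it is a valid unit for acceleration.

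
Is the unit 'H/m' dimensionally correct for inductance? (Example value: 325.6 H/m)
No

inductance has SI base units: kg * m^2 / (A^2 * s^2)
H/m does NOT reduce to kg * m^2 / (A^2 * s^2); a valid unit for inductance would be e.g. H.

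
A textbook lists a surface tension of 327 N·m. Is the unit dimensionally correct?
No

surface tension has SI base units: kg / s^2
N·m does NOT reduce to kg / s^2; a valid unit for surface tension would be e.g. N/m.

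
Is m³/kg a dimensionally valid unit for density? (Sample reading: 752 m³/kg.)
No

density has SI base units: kg / m^3
m³/kg does NOT reduce to kg / m^3; a valid unit for density would be e.g. kg/m³.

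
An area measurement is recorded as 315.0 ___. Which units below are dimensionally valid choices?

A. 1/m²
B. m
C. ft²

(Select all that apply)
C

area has SI base units: m^2

Checking each option against m^2:
  A. 1/m²: ✗ does not match
  B. m: ✗ does not match
  C. ft²: ✓ matches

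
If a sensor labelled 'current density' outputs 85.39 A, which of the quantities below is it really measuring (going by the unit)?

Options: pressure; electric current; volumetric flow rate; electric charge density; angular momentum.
electric current

current density should have units dimensionally equivalent to A / m^2 (e.g. A/m²).
The given unit 'A' reduces to A. Of the listed options, that is the dimensionality of electric current.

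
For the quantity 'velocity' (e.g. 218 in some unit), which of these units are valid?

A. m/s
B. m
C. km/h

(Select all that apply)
A, C

velocity has SI base units: m / s

Checking each option against m / s:
  A. m/s: ✓ matches
  B. m: ✗ does not match
  C. km/h: ✓ matches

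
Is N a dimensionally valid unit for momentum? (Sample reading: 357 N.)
No

momentum has SI base units: kg * m / s
N does NOT reduce to kg * m / s; a valid unit for momentum would be e.g. kg·m/s.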